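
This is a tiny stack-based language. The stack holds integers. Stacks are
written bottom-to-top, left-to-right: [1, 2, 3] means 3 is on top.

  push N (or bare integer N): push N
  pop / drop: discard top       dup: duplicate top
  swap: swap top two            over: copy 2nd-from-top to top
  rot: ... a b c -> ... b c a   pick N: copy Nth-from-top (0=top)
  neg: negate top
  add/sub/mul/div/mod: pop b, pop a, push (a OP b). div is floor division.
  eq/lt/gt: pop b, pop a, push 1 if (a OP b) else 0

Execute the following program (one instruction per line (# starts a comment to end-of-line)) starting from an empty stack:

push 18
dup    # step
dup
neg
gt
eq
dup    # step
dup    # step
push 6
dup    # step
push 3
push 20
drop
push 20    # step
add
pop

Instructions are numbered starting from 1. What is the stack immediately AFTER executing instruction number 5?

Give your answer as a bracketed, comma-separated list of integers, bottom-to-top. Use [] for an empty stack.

Step 1 ('push 18'): [18]
Step 2 ('dup'): [18, 18]
Step 3 ('dup'): [18, 18, 18]
Step 4 ('neg'): [18, 18, -18]
Step 5 ('gt'): [18, 1]

Answer: [18, 1]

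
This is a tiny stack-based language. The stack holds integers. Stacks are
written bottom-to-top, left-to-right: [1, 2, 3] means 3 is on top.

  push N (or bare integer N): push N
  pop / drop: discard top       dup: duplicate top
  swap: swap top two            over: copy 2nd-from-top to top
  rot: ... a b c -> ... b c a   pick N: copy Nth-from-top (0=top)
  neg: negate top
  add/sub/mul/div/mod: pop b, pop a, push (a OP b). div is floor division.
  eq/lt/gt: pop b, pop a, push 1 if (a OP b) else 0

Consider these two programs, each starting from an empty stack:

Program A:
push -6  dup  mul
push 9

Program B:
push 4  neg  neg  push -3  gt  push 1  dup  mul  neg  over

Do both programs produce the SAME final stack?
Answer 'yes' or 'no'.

Program A trace:
  After 'push -6': [-6]
  After 'dup': [-6, -6]
  After 'mul': [36]
  After 'push 9': [36, 9]
Program A final stack: [36, 9]

Program B trace:
  After 'push 4': [4]
  After 'neg': [-4]
  After 'neg': [4]
  After 'push -3': [4, -3]
  After 'gt': [1]
  After 'push 1': [1, 1]
  After 'dup': [1, 1, 1]
  After 'mul': [1, 1]
  After 'neg': [1, -1]
  After 'over': [1, -1, 1]
Program B final stack: [1, -1, 1]
Same: no

Answer: no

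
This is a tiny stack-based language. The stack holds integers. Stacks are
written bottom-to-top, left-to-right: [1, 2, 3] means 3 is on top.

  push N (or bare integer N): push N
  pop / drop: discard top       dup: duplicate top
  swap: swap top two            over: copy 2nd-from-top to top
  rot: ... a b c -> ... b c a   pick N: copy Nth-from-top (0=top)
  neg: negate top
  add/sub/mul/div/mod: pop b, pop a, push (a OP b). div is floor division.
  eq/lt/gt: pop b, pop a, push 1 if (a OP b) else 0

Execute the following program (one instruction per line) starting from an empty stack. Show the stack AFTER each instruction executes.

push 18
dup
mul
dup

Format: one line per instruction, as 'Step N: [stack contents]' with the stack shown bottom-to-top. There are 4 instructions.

Step 1: [18]
Step 2: [18, 18]
Step 3: [324]
Step 4: [324, 324]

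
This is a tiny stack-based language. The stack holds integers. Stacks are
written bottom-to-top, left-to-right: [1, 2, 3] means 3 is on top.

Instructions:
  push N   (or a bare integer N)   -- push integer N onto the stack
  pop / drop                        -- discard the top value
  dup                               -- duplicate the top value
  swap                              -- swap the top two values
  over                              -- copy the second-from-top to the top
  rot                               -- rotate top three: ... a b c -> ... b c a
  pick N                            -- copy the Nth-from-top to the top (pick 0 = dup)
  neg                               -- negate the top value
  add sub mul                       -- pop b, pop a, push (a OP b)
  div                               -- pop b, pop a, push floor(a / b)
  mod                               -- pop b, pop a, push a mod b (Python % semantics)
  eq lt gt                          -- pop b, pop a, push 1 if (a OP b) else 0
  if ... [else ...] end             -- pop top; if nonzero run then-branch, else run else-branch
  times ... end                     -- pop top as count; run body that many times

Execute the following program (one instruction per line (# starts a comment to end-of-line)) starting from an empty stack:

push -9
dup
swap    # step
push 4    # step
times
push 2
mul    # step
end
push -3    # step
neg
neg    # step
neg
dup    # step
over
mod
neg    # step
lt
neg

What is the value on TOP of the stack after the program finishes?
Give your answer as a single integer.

After 'push -9': [-9]
After 'dup': [-9, -9]
After 'swap': [-9, -9]
After 'push 4': [-9, -9, 4]
After 'times': [-9, -9]
After 'push 2': [-9, -9, 2]
After 'mul': [-9, -18]
After 'push 2': [-9, -18, 2]
After 'mul': [-9, -36]
After 'push 2': [-9, -36, 2]
  ...
After 'push -3': [-9, -144, -3]
After 'neg': [-9, -144, 3]
After 'neg': [-9, -144, -3]
After 'neg': [-9, -144, 3]
After 'dup': [-9, -144, 3, 3]
After 'over': [-9, -144, 3, 3, 3]
After 'mod': [-9, -144, 3, 0]
After 'neg': [-9, -144, 3, 0]
After 'lt': [-9, -144, 0]
After 'neg': [-9, -144, 0]

Answer: 0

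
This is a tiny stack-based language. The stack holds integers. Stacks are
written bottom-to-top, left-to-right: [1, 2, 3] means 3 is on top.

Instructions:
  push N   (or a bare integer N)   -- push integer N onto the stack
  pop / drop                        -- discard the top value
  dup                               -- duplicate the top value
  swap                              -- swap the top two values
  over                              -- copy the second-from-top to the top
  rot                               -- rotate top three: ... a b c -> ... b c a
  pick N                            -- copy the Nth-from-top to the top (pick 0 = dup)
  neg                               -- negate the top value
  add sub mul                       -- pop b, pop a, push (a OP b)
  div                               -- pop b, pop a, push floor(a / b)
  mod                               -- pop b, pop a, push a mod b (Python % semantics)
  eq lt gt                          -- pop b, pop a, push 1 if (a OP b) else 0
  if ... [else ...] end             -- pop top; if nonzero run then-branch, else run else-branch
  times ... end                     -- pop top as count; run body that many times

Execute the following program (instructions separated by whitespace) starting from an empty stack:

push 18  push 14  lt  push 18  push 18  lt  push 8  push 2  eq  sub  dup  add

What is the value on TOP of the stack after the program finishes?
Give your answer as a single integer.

After 'push 18': [18]
After 'push 14': [18, 14]
After 'lt': [0]
After 'push 18': [0, 18]
After 'push 18': [0, 18, 18]
After 'lt': [0, 0]
After 'push 8': [0, 0, 8]
After 'push 2': [0, 0, 8, 2]
After 'eq': [0, 0, 0]
After 'sub': [0, 0]
After 'dup': [0, 0, 0]
After 'add': [0, 0]

Answer: 0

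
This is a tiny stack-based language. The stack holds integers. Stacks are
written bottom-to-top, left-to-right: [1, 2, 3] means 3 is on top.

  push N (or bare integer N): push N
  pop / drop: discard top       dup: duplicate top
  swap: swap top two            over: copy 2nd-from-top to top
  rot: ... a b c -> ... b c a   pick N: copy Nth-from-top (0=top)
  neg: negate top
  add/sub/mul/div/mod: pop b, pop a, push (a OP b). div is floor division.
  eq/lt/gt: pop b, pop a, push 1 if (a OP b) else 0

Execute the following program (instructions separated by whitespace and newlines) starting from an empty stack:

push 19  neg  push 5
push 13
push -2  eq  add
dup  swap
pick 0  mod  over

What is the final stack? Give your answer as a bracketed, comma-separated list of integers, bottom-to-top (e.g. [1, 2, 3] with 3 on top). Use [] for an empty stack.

Answer: [-19, 5, 0, 5]

Derivation:
After 'push 19': [19]
After 'neg': [-19]
After 'push 5': [-19, 5]
After 'push 13': [-19, 5, 13]
After 'push -2': [-19, 5, 13, -2]
After 'eq': [-19, 5, 0]
After 'add': [-19, 5]
After 'dup': [-19, 5, 5]
After 'swap': [-19, 5, 5]
After 'pick 0': [-19, 5, 5, 5]
After 'mod': [-19, 5, 0]
After 'over': [-19, 5, 0, 5]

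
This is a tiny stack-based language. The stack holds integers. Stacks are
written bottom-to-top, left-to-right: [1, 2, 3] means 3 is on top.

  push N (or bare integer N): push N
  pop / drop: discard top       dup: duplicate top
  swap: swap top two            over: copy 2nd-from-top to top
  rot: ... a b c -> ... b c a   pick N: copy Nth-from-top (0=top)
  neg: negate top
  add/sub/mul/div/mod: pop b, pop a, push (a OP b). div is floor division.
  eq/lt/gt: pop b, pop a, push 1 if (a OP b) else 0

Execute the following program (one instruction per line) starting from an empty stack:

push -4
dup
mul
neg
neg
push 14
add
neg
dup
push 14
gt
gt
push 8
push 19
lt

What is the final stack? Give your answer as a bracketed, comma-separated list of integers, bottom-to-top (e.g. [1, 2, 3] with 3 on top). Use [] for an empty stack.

After 'push -4': [-4]
After 'dup': [-4, -4]
After 'mul': [16]
After 'neg': [-16]
After 'neg': [16]
After 'push 14': [16, 14]
After 'add': [30]
After 'neg': [-30]
After 'dup': [-30, -30]
After 'push 14': [-30, -30, 14]
After 'gt': [-30, 0]
After 'gt': [0]
After 'push 8': [0, 8]
After 'push 19': [0, 8, 19]
After 'lt': [0, 1]

Answer: [0, 1]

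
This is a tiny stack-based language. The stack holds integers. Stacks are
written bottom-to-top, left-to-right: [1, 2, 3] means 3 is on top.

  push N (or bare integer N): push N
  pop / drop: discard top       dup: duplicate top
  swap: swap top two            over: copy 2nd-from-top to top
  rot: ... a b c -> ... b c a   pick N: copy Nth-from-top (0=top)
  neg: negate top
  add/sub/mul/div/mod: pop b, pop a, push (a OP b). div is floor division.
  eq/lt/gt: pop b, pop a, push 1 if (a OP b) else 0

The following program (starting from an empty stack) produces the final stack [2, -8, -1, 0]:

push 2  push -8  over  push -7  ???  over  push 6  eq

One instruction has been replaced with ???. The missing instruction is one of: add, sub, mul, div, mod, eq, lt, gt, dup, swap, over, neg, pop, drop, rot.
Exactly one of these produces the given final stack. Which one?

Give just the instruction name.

Stack before ???: [2, -8, 2, -7]
Stack after ???:  [2, -8, -1]
The instruction that transforms [2, -8, 2, -7] -> [2, -8, -1] is: div

Answer: div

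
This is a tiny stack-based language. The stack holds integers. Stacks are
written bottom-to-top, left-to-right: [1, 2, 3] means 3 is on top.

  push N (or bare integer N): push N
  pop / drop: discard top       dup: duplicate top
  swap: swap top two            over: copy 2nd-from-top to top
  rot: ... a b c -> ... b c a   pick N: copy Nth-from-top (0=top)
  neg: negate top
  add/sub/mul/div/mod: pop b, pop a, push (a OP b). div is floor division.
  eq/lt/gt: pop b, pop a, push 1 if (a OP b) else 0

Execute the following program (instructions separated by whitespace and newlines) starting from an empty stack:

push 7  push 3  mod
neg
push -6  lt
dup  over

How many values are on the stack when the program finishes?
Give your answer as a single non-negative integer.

After 'push 7': stack = [7] (depth 1)
After 'push 3': stack = [7, 3] (depth 2)
After 'mod': stack = [1] (depth 1)
After 'neg': stack = [-1] (depth 1)
After 'push -6': stack = [-1, -6] (depth 2)
After 'lt': stack = [0] (depth 1)
After 'dup': stack = [0, 0] (depth 2)
After 'over': stack = [0, 0, 0] (depth 3)

Answer: 3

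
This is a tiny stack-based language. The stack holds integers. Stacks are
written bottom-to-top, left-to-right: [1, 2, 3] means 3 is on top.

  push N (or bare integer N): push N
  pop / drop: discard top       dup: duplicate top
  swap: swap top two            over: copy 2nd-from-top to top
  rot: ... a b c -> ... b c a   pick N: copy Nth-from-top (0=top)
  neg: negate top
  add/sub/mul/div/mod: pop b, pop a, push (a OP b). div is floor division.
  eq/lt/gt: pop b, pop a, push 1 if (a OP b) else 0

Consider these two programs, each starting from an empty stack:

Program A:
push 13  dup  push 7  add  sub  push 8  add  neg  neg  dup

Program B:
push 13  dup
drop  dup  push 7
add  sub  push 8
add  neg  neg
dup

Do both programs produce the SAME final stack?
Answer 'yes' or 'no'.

Program A trace:
  After 'push 13': [13]
  After 'dup': [13, 13]
  After 'push 7': [13, 13, 7]
  After 'add': [13, 20]
  After 'sub': [-7]
  After 'push 8': [-7, 8]
  After 'add': [1]
  After 'neg': [-1]
  After 'neg': [1]
  After 'dup': [1, 1]
Program A final stack: [1, 1]

Program B trace:
  After 'push 13': [13]
  After 'dup': [13, 13]
  After 'drop': [13]
  After 'dup': [13, 13]
  After 'push 7': [13, 13, 7]
  After 'add': [13, 20]
  After 'sub': [-7]
  After 'push 8': [-7, 8]
  After 'add': [1]
  After 'neg': [-1]
  After 'neg': [1]
  After 'dup': [1, 1]
Program B final stack: [1, 1]
Same: yes

Answer: yes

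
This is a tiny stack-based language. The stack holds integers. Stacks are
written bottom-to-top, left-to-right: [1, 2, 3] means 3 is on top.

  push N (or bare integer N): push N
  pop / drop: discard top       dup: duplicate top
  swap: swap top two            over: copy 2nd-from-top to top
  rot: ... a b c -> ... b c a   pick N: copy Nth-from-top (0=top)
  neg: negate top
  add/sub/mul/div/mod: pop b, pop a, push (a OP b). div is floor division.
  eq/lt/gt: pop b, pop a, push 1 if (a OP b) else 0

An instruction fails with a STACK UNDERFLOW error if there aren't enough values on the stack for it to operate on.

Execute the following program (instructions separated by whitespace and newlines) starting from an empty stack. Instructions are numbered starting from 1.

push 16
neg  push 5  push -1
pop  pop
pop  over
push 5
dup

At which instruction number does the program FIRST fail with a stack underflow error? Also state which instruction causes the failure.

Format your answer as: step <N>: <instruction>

Step 1 ('push 16'): stack = [16], depth = 1
Step 2 ('neg'): stack = [-16], depth = 1
Step 3 ('push 5'): stack = [-16, 5], depth = 2
Step 4 ('push -1'): stack = [-16, 5, -1], depth = 3
Step 5 ('pop'): stack = [-16, 5], depth = 2
Step 6 ('pop'): stack = [-16], depth = 1
Step 7 ('pop'): stack = [], depth = 0
Step 8 ('over'): needs 2 value(s) but depth is 0 — STACK UNDERFLOW

Answer: step 8: over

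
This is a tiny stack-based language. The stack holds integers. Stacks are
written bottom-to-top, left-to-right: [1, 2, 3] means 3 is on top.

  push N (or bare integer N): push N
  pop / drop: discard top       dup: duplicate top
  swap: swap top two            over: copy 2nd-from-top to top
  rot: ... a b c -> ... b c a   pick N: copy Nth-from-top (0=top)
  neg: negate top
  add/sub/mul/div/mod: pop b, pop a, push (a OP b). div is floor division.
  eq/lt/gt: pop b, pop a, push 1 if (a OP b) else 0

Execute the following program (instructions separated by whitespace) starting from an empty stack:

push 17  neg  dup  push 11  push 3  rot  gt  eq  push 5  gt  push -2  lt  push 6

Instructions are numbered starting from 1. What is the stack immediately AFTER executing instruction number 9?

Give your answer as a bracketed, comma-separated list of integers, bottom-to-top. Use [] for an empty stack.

Answer: [-17, 0, 5]

Derivation:
Step 1 ('push 17'): [17]
Step 2 ('neg'): [-17]
Step 3 ('dup'): [-17, -17]
Step 4 ('push 11'): [-17, -17, 11]
Step 5 ('push 3'): [-17, -17, 11, 3]
Step 6 ('rot'): [-17, 11, 3, -17]
Step 7 ('gt'): [-17, 11, 1]
Step 8 ('eq'): [-17, 0]
Step 9 ('push 5'): [-17, 0, 5]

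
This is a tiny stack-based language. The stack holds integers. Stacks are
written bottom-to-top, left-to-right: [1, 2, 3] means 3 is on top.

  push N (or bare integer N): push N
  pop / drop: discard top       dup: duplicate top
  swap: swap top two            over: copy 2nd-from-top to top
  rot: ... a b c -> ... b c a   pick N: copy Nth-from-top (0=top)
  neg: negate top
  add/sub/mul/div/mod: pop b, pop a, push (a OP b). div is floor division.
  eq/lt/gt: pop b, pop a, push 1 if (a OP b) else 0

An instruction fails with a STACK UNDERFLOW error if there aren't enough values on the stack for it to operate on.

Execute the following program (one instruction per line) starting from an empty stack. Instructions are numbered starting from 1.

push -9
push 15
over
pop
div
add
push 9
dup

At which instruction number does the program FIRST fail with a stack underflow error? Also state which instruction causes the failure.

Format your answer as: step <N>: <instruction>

Step 1 ('push -9'): stack = [-9], depth = 1
Step 2 ('push 15'): stack = [-9, 15], depth = 2
Step 3 ('over'): stack = [-9, 15, -9], depth = 3
Step 4 ('pop'): stack = [-9, 15], depth = 2
Step 5 ('div'): stack = [-1], depth = 1
Step 6 ('add'): needs 2 value(s) but depth is 1 — STACK UNDERFLOW

Answer: step 6: add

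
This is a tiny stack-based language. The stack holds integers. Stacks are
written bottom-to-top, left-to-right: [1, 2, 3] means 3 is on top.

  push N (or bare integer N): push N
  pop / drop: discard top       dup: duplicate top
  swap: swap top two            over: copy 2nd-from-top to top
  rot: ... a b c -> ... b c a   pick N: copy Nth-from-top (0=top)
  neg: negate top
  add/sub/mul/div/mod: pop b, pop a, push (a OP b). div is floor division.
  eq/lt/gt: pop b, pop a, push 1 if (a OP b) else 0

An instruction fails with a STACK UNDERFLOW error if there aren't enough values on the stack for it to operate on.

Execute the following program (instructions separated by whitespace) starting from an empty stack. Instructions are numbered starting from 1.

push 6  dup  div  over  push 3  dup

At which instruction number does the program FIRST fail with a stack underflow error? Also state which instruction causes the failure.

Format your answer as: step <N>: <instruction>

Step 1 ('push 6'): stack = [6], depth = 1
Step 2 ('dup'): stack = [6, 6], depth = 2
Step 3 ('div'): stack = [1], depth = 1
Step 4 ('over'): needs 2 value(s) but depth is 1 — STACK UNDERFLOW

Answer: step 4: over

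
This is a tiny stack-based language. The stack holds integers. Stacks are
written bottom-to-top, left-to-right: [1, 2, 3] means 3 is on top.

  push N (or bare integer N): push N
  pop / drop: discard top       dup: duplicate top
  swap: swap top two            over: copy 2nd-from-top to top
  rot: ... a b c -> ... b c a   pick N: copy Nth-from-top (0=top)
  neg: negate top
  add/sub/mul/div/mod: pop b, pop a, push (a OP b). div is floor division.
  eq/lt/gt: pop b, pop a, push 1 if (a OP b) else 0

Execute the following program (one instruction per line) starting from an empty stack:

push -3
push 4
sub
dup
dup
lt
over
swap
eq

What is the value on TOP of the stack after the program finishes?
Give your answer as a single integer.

After 'push -3': [-3]
After 'push 4': [-3, 4]
After 'sub': [-7]
After 'dup': [-7, -7]
After 'dup': [-7, -7, -7]
After 'lt': [-7, 0]
After 'over': [-7, 0, -7]
After 'swap': [-7, -7, 0]
After 'eq': [-7, 0]

Answer: 0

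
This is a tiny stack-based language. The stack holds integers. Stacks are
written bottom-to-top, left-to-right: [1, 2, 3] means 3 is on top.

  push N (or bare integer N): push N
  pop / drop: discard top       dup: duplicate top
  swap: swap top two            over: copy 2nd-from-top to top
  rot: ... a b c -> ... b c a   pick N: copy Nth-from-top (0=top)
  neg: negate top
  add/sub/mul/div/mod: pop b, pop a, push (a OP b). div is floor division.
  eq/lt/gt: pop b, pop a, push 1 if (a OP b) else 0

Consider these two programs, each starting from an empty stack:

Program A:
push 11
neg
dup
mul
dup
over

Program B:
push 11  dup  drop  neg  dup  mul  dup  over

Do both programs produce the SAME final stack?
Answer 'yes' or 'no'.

Program A trace:
  After 'push 11': [11]
  After 'neg': [-11]
  After 'dup': [-11, -11]
  After 'mul': [121]
  After 'dup': [121, 121]
  After 'over': [121, 121, 121]
Program A final stack: [121, 121, 121]

Program B trace:
  After 'push 11': [11]
  After 'dup': [11, 11]
  After 'drop': [11]
  After 'neg': [-11]
  After 'dup': [-11, -11]
  After 'mul': [121]
  After 'dup': [121, 121]
  After 'over': [121, 121, 121]
Program B final stack: [121, 121, 121]
Same: yes

Answer: yes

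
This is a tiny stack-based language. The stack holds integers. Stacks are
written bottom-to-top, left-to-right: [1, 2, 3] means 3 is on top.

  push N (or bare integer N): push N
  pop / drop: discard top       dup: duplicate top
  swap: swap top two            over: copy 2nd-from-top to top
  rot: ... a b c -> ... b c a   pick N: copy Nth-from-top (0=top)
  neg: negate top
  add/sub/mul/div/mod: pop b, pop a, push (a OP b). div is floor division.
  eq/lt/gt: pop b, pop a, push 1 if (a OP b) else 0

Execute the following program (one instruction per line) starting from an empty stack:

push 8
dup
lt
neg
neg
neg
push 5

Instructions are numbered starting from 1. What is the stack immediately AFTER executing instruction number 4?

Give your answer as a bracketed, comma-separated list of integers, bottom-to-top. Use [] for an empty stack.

Answer: [0]

Derivation:
Step 1 ('push 8'): [8]
Step 2 ('dup'): [8, 8]
Step 3 ('lt'): [0]
Step 4 ('neg'): [0]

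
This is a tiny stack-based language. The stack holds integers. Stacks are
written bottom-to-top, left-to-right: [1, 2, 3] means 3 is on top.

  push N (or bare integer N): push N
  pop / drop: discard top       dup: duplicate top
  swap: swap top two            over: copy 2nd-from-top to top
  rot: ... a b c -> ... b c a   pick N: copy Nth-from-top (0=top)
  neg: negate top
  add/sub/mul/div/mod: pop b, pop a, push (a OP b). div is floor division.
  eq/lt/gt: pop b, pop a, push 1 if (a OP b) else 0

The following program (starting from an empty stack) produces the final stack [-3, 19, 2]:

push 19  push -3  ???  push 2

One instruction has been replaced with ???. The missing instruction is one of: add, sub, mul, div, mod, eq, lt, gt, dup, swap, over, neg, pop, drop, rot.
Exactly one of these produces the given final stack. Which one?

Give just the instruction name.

Answer: swap

Derivation:
Stack before ???: [19, -3]
Stack after ???:  [-3, 19]
The instruction that transforms [19, -3] -> [-3, 19] is: swap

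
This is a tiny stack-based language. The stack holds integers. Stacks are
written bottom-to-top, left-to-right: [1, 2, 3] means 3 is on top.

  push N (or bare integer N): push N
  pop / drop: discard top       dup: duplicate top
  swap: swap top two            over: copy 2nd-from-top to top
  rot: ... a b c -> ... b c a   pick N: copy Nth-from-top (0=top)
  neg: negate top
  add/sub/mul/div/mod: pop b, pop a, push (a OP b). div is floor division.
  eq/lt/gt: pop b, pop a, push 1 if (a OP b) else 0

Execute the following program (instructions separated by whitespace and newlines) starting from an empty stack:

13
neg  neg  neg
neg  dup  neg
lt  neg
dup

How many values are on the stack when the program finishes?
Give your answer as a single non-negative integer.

After 'push 13': stack = [13] (depth 1)
After 'neg': stack = [-13] (depth 1)
After 'neg': stack = [13] (depth 1)
After 'neg': stack = [-13] (depth 1)
After 'neg': stack = [13] (depth 1)
After 'dup': stack = [13, 13] (depth 2)
After 'neg': stack = [13, -13] (depth 2)
After 'lt': stack = [0] (depth 1)
After 'neg': stack = [0] (depth 1)
After 'dup': stack = [0, 0] (depth 2)

Answer: 2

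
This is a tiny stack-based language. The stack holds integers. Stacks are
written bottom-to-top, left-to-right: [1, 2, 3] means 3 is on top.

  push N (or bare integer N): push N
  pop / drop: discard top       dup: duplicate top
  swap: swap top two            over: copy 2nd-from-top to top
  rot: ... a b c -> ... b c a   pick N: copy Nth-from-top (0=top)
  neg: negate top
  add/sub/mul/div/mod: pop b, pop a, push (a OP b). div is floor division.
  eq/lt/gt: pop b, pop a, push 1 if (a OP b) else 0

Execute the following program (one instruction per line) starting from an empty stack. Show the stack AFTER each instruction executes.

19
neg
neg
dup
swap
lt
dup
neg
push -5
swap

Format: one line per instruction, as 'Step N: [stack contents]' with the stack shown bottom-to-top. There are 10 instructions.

Step 1: [19]
Step 2: [-19]
Step 3: [19]
Step 4: [19, 19]
Step 5: [19, 19]
Step 6: [0]
Step 7: [0, 0]
Step 8: [0, 0]
Step 9: [0, 0, -5]
Step 10: [0, -5, 0]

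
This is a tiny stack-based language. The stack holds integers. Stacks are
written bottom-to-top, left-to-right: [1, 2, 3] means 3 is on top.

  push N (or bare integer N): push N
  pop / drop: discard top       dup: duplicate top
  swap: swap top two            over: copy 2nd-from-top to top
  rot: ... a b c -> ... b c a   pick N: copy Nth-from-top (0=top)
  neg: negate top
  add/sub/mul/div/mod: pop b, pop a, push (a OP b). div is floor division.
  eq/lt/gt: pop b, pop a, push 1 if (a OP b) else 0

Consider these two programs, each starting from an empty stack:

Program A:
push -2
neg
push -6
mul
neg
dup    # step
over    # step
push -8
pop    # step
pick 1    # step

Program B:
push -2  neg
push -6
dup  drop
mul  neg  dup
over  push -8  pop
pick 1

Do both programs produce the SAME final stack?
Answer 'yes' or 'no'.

Answer: yes

Derivation:
Program A trace:
  After 'push -2': [-2]
  After 'neg': [2]
  After 'push -6': [2, -6]
  After 'mul': [-12]
  After 'neg': [12]
  After 'dup': [12, 12]
  After 'over': [12, 12, 12]
  After 'push -8': [12, 12, 12, -8]
  After 'pop': [12, 12, 12]
  After 'pick 1': [12, 12, 12, 12]
Program A final stack: [12, 12, 12, 12]

Program B trace:
  After 'push -2': [-2]
  After 'neg': [2]
  After 'push -6': [2, -6]
  After 'dup': [2, -6, -6]
  After 'drop': [2, -6]
  After 'mul': [-12]
  After 'neg': [12]
  After 'dup': [12, 12]
  After 'over': [12, 12, 12]
  After 'push -8': [12, 12, 12, -8]
  After 'pop': [12, 12, 12]
  After 'pick 1': [12, 12, 12, 12]
Program B final stack: [12, 12, 12, 12]
Same: yes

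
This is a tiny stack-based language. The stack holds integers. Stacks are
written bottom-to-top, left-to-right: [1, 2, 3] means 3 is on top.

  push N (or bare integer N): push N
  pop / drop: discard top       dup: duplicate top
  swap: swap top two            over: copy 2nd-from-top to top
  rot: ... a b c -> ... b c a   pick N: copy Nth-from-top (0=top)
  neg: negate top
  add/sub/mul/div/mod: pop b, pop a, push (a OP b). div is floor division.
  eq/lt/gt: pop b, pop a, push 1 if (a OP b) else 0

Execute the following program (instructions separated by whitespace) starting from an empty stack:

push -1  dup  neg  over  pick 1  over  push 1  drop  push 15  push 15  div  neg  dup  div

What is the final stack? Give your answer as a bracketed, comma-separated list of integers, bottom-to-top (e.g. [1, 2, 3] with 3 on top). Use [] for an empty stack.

Answer: [-1, 1, -1, 1, -1, 1]

Derivation:
After 'push -1': [-1]
After 'dup': [-1, -1]
After 'neg': [-1, 1]
After 'over': [-1, 1, -1]
After 'pick 1': [-1, 1, -1, 1]
After 'over': [-1, 1, -1, 1, -1]
After 'push 1': [-1, 1, -1, 1, -1, 1]
After 'drop': [-1, 1, -1, 1, -1]
After 'push 15': [-1, 1, -1, 1, -1, 15]
After 'push 15': [-1, 1, -1, 1, -1, 15, 15]
After 'div': [-1, 1, -1, 1, -1, 1]
After 'neg': [-1, 1, -1, 1, -1, -1]
After 'dup': [-1, 1, -1, 1, -1, -1, -1]
After 'div': [-1, 1, -1, 1, -1, 1]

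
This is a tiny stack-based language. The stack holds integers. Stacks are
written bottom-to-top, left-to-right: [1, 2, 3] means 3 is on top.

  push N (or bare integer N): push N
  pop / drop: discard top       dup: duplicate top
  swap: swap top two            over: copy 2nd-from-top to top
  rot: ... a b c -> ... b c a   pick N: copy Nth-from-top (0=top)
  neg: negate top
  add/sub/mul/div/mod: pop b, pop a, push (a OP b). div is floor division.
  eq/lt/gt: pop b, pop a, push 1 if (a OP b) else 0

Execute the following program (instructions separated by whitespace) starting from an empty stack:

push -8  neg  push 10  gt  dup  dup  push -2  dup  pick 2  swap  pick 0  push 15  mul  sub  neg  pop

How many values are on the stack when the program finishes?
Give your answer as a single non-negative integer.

After 'push -8': stack = [-8] (depth 1)
After 'neg': stack = [8] (depth 1)
After 'push 10': stack = [8, 10] (depth 2)
After 'gt': stack = [0] (depth 1)
After 'dup': stack = [0, 0] (depth 2)
After 'dup': stack = [0, 0, 0] (depth 3)
After 'push -2': stack = [0, 0, 0, -2] (depth 4)
After 'dup': stack = [0, 0, 0, -2, -2] (depth 5)
After 'pick 2': stack = [0, 0, 0, -2, -2, 0] (depth 6)
After 'swap': stack = [0, 0, 0, -2, 0, -2] (depth 6)
After 'pick 0': stack = [0, 0, 0, -2, 0, -2, -2] (depth 7)
After 'push 15': stack = [0, 0, 0, -2, 0, -2, -2, 15] (depth 8)
After 'mul': stack = [0, 0, 0, -2, 0, -2, -30] (depth 7)
After 'sub': stack = [0, 0, 0, -2, 0, 28] (depth 6)
After 'neg': stack = [0, 0, 0, -2, 0, -28] (depth 6)
After 'pop': stack = [0, 0, 0, -2, 0] (depth 5)

Answer: 5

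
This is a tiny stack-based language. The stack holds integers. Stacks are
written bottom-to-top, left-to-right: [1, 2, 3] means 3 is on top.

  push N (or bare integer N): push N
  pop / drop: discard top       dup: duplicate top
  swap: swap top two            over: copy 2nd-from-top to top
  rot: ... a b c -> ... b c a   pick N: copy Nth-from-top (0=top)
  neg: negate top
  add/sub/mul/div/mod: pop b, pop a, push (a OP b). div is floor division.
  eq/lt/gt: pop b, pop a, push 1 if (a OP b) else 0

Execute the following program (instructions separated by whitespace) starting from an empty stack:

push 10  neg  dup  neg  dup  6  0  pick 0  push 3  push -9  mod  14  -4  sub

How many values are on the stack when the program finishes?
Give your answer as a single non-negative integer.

Answer: 8

Derivation:
After 'push 10': stack = [10] (depth 1)
After 'neg': stack = [-10] (depth 1)
After 'dup': stack = [-10, -10] (depth 2)
After 'neg': stack = [-10, 10] (depth 2)
After 'dup': stack = [-10, 10, 10] (depth 3)
After 'push 6': stack = [-10, 10, 10, 6] (depth 4)
After 'push 0': stack = [-10, 10, 10, 6, 0] (depth 5)
After 'pick 0': stack = [-10, 10, 10, 6, 0, 0] (depth 6)
After 'push 3': stack = [-10, 10, 10, 6, 0, 0, 3] (depth 7)
After 'push -9': stack = [-10, 10, 10, 6, 0, 0, 3, -9] (depth 8)
After 'mod': stack = [-10, 10, 10, 6, 0, 0, -6] (depth 7)
After 'push 14': stack = [-10, 10, 10, 6, 0, 0, -6, 14] (depth 8)
After 'push -4': stack = [-10, 10, 10, 6, 0, 0, -6, 14, -4] (depth 9)
After 'sub': stack = [-10, 10, 10, 6, 0, 0, -6, 18] (depth 8)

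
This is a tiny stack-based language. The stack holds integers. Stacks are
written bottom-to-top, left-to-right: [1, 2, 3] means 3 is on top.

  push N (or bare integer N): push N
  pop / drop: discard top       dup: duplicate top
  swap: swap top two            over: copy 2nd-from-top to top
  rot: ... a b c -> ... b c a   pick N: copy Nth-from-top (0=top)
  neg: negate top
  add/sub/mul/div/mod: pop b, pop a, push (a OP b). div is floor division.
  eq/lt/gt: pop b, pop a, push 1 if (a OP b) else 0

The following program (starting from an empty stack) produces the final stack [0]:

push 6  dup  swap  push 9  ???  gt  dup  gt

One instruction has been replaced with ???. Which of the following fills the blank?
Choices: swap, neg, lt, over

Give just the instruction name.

Answer: lt

Derivation:
Stack before ???: [6, 6, 9]
Stack after ???:  [6, 1]
Checking each choice:
  swap: produces [6, 0]
  neg: produces [6, 0]
  lt: MATCH
  over: produces [6, 6, 0]


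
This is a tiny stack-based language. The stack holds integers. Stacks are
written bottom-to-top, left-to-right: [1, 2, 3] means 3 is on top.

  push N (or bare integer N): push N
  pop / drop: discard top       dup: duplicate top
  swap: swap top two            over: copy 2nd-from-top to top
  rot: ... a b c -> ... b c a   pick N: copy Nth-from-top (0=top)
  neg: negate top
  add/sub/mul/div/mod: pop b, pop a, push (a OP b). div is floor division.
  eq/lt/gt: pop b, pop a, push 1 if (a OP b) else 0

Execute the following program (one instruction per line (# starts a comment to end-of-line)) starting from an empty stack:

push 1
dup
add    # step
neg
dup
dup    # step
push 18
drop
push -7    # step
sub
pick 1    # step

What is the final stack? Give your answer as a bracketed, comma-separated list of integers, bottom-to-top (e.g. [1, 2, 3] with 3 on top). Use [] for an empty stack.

After 'push 1': [1]
After 'dup': [1, 1]
After 'add': [2]
After 'neg': [-2]
After 'dup': [-2, -2]
After 'dup': [-2, -2, -2]
After 'push 18': [-2, -2, -2, 18]
After 'drop': [-2, -2, -2]
After 'push -7': [-2, -2, -2, -7]
After 'sub': [-2, -2, 5]
After 'pick 1': [-2, -2, 5, -2]

Answer: [-2, -2, 5, -2]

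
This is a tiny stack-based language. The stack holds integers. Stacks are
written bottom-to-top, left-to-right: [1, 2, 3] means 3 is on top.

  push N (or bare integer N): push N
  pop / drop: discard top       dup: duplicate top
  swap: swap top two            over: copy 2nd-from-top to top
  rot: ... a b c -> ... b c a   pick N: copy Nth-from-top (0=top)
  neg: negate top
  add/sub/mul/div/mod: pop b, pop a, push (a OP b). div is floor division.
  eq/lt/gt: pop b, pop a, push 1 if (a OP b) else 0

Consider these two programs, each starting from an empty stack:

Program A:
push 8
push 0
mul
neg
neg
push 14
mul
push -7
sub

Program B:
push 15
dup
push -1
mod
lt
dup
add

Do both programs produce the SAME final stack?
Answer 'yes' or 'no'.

Program A trace:
  After 'push 8': [8]
  After 'push 0': [8, 0]
  After 'mul': [0]
  After 'neg': [0]
  After 'neg': [0]
  After 'push 14': [0, 14]
  After 'mul': [0]
  After 'push -7': [0, -7]
  After 'sub': [7]
Program A final stack: [7]

Program B trace:
  After 'push 15': [15]
  After 'dup': [15, 15]
  After 'push -1': [15, 15, -1]
  After 'mod': [15, 0]
  After 'lt': [0]
  After 'dup': [0, 0]
  After 'add': [0]
Program B final stack: [0]
Same: no

Answer: no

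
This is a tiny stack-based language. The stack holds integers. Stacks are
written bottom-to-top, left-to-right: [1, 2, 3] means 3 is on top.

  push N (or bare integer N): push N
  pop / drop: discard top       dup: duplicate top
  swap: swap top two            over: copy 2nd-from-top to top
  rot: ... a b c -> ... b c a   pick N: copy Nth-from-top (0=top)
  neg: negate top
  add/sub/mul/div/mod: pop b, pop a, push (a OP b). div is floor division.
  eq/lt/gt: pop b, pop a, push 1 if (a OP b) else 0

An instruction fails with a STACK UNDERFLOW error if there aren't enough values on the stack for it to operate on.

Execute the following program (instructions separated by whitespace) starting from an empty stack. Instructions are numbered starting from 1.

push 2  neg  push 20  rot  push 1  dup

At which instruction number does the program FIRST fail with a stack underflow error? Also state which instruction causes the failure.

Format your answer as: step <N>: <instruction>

Answer: step 4: rot

Derivation:
Step 1 ('push 2'): stack = [2], depth = 1
Step 2 ('neg'): stack = [-2], depth = 1
Step 3 ('push 20'): stack = [-2, 20], depth = 2
Step 4 ('rot'): needs 3 value(s) but depth is 2 — STACK UNDERFLOW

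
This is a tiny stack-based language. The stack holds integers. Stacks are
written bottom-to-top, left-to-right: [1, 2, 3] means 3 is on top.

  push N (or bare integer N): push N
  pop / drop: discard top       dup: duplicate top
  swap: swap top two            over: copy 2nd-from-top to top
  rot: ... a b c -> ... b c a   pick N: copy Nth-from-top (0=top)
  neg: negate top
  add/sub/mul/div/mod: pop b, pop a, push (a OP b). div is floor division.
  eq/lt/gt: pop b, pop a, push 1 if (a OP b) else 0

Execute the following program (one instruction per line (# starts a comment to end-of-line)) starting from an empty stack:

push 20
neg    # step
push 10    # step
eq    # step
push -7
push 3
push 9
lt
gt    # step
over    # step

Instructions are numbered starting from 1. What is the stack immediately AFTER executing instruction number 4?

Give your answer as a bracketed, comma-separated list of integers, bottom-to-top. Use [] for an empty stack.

Answer: [0]

Derivation:
Step 1 ('push 20'): [20]
Step 2 ('neg'): [-20]
Step 3 ('push 10'): [-20, 10]
Step 4 ('eq'): [0]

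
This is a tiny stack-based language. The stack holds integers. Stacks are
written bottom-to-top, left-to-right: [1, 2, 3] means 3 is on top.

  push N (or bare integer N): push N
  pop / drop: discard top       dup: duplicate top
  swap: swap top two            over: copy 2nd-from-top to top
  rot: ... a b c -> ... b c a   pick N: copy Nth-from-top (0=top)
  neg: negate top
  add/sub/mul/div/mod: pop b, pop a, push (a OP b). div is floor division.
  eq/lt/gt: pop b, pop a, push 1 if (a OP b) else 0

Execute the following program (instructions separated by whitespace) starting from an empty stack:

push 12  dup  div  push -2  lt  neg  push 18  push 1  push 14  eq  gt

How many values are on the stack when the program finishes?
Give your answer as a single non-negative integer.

Answer: 2

Derivation:
After 'push 12': stack = [12] (depth 1)
After 'dup': stack = [12, 12] (depth 2)
After 'div': stack = [1] (depth 1)
After 'push -2': stack = [1, -2] (depth 2)
After 'lt': stack = [0] (depth 1)
After 'neg': stack = [0] (depth 1)
After 'push 18': stack = [0, 18] (depth 2)
After 'push 1': stack = [0, 18, 1] (depth 3)
After 'push 14': stack = [0, 18, 1, 14] (depth 4)
After 'eq': stack = [0, 18, 0] (depth 3)
After 'gt': stack = [0, 1] (depth 2)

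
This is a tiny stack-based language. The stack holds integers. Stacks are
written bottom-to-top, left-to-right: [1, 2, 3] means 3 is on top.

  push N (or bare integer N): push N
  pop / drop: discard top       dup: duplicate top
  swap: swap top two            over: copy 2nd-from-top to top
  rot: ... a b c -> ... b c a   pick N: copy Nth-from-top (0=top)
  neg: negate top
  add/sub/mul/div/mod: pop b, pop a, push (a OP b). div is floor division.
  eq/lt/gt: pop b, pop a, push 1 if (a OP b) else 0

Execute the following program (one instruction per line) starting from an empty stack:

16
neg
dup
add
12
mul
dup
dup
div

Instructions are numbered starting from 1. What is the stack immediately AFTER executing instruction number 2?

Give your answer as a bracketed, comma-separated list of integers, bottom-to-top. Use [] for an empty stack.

Step 1 ('16'): [16]
Step 2 ('neg'): [-16]

Answer: [-16]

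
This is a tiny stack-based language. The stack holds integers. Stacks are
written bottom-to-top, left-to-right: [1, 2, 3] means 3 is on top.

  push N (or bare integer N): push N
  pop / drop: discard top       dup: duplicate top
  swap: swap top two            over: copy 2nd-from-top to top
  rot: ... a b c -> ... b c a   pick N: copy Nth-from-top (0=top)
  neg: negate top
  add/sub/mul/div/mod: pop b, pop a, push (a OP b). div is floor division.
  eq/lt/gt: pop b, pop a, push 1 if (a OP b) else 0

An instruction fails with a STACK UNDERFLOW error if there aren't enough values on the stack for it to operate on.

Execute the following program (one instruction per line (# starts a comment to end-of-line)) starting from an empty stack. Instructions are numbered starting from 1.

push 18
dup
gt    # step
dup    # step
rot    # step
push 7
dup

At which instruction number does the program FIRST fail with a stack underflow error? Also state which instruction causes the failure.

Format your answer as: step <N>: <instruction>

Answer: step 5: rot

Derivation:
Step 1 ('push 18'): stack = [18], depth = 1
Step 2 ('dup'): stack = [18, 18], depth = 2
Step 3 ('gt'): stack = [0], depth = 1
Step 4 ('dup'): stack = [0, 0], depth = 2
Step 5 ('rot'): needs 3 value(s) but depth is 2 — STACK UNDERFLOW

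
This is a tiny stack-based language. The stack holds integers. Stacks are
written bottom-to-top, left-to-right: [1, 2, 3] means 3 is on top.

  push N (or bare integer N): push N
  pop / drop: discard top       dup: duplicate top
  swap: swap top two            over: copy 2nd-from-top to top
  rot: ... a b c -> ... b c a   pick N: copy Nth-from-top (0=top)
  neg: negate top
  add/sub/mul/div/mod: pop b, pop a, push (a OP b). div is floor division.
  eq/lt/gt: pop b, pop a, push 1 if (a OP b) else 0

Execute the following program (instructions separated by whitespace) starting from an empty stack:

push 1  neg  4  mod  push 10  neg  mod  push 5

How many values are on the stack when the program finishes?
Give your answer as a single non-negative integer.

After 'push 1': stack = [1] (depth 1)
After 'neg': stack = [-1] (depth 1)
After 'push 4': stack = [-1, 4] (depth 2)
After 'mod': stack = [3] (depth 1)
After 'push 10': stack = [3, 10] (depth 2)
After 'neg': stack = [3, -10] (depth 2)
After 'mod': stack = [-7] (depth 1)
After 'push 5': stack = [-7, 5] (depth 2)

Answer: 2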